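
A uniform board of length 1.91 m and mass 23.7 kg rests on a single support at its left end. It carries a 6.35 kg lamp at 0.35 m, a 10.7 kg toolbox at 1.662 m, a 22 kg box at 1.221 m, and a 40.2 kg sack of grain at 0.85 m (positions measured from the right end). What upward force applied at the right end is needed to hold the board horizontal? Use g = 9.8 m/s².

Choose the left end as the axis so the unknown pivot reaction has zero arm there.
Beam weight: 23.7 × 9.8 = 232.3 N down at 0.955 m → arm 0.955 m, τ = 232.3 × 0.955 = 221.8 N·m clockwise.
Lamp: 6.35 × 9.8 = 62.23 N down at 0.35 m → arm 1.56 m, τ = 62.23 × 1.56 = 97.08 N·m clockwise.
Toolbox: 10.7 × 9.8 = 104.9 N down at 1.662 m → arm 0.248 m, τ = 104.9 × 0.248 = 26.02 N·m clockwise.
Box: 22 × 9.8 = 215.6 N down at 1.221 m → arm 0.689 m, τ = 215.6 × 0.689 = 148.5 N·m clockwise.
Sack of grain: 40.2 × 9.8 = 394 N down at 0.85 m → arm 1.06 m, τ = 394 × 1.06 = 417.6 N·m clockwise.
Net moment of the loads = 911 N·m clockwise.
The upward force F acts at the right end, arm 1.91 m, giving F × 1.91 counterclockwise.
Setting net torque to zero: F × 1.91 = 911 → F = 911 / 1.91 = 477 N.

F ≈ 477 N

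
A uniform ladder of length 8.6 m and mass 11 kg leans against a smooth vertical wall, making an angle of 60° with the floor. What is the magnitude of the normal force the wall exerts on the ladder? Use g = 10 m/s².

Sum moments about the foot of the ladder (the floor normal and friction both act there and drop out).
Ladder weight 11×10 = 110 N acts at 4.3 m along the ladder; its horizontal arm is 4.3·cos60° = 2.15 m → τ = 236.5 N·m clockwise.
Wall normal N acts horizontally at the top; its moment arm is the height L sinθ = 8.6·sin60° = 7.448 m, counterclockwise.
Balancing moments: N × 7.448 = 236.5, giving N = 31.8 N.

N_wall ≈ 31.8 N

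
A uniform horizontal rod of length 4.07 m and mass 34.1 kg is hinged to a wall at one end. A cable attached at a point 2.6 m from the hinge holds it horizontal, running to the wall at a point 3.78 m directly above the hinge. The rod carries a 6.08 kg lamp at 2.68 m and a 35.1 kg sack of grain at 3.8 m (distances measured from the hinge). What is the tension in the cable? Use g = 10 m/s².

Sum moments about the hinge (the unknown hinge reaction has zero arm there).
Beam weight: 34.1 × 10 = 341 N down at 2.035 m → arm 2.035 m, τ = 341 × 2.035 = 693.9 N·m clockwise.
Lamp: 6.08 × 10 = 60.8 N down at 2.68 m → arm 2.68 m, τ = 60.8 × 2.68 = 162.9 N·m clockwise.
Sack of grain: 35.1 × 10 = 351 N down at 3.8 m → arm 3.8 m, τ = 351 × 3.8 = 1334 N·m clockwise.
Total clockwise load moment = 2191 N·m.
The cable tension T acts at 2.6 m; only its component perpendicular to the rod, T sinθ, produces torque. sinθ = h/√(h²+d²) = 3.78/√(3.78²+2.6²) = 0.8239.
Setting net torque to zero: T × 2.6 × 0.8239 = 2191 → T = 2191 / 2.142 = 1020 N.

T ≈ 1020 N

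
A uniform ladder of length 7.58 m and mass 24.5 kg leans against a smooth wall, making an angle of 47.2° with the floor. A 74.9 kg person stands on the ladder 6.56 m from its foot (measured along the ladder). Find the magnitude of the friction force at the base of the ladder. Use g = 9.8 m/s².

f ≈ 699 N

Take moments about the foot of the ladder.
Ladder weight 24.5×9.8 = 240.1 N acts at 3.79 m along the ladder; its horizontal arm is 3.79·cos47.2° = 2.575 m → τ = 618.3 N·m clockwise.
Person: 74.9×9.8 = 734 N at 6.56 m → arm 4.457 m → τ = 3271 N·m clockwise.
Wall normal N acts horizontally at the top; its moment arm is the height L sinθ = 7.58·sin47.2° = 5.562 m, counterclockwise.
Στ = 0 ⇒ N × 5.562 = 3889 ⇒ N = 699 N.
ΣFx = 0: friction at the foot balances the wall's push, so f = N_wall = 699 N.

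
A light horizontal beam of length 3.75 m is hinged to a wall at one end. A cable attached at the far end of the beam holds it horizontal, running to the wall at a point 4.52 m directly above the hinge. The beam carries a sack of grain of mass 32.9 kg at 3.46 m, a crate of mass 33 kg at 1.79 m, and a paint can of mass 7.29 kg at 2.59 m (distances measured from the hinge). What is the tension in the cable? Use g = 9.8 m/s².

About the hinge:
Sack of grain: 32.9 × 9.8 = 322.4 N down at 3.46 m → arm 3.46 m, τ = 322.4 × 3.46 = 1116 N·m clockwise.
Crate: 33 × 9.8 = 323.4 N down at 1.79 m → arm 1.79 m, τ = 323.4 × 1.79 = 578.9 N·m clockwise.
Paint can: 7.29 × 9.8 = 71.44 N down at 2.59 m → arm 2.59 m, τ = 71.44 × 2.59 = 185 N·m clockwise.
Total clockwise load moment = 1880 N·m.
The cable tension T acts at 3.75 m; only its component perpendicular to the beam, T sinθ, produces torque. sinθ = h/√(h²+d²) = 4.52/√(4.52²+3.75²) = 0.7696.
Στ = 0 ⇒ T × 3.75 × 0.7696 = 1880 ⇒ T = 1880 / 2.886 = 651 N.

T ≈ 651 N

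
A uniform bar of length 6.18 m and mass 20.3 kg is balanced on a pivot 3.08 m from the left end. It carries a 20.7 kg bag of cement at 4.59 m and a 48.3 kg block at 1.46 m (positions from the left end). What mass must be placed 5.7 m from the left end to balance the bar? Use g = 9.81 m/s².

Take moments about the pivot (at 3.08 m from the left end).
Beam weight: 20.3 × 9.81 = 199.1 N down at 3.09 m → arm 0.01 m, τ = 199.1 × 0.01 = 1.991 N·m clockwise.
Bag of cement: 20.7 × 9.81 = 203.1 N down at 4.59 m → arm 1.51 m, τ = 203.1 × 1.51 = 306.7 N·m clockwise.
Block: 48.3 × 9.81 = 473.8 N down at 1.46 m → arm 1.62 m, τ = 473.8 × 1.62 = 767.6 N·m counterclockwise.
Net moment of known loads = 458.9 N·m counterclockwise.
An unknown mass m at 5.7 m has arm 2.62 m; its moment is m·g·2.62 clockwise.
For rotational equilibrium, m × 9.81 × 2.62 = 458.9, so m = 458.9 / (9.81 × 2.62) = 17.9 kg.

m ≈ 17.9 kg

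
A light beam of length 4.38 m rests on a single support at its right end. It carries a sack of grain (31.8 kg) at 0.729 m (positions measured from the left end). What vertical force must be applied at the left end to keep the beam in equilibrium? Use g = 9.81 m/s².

Sum moments about the right end (the unknown pivot reaction has zero arm there).
Sack of grain: 31.8 × 9.81 = 312 N down at 0.729 m → arm 3.651 m, τ = 312 × 3.651 = 1139 N·m counterclockwise.
Net moment of the loads = 1139 N·m counterclockwise.
The upward force F acts at the left end, arm 4.38 m, giving F × 4.38 clockwise.
Balancing moments: F × 4.38 = 1139, giving F = 1139 / 4.38 = 260 N.

F ≈ 260 N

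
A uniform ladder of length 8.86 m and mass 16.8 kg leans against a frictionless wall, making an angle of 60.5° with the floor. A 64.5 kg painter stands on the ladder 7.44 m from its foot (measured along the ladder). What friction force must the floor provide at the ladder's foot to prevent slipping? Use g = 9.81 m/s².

About the foot of the ladder:
Ladder weight 16.8×9.81 = 164.8 N acts at 4.43 m along the ladder; its horizontal arm is 4.43·cos60.5° = 2.181 m → τ = 359.4 N·m clockwise.
Painter: 64.5×9.81 = 632.7 N at 7.44 m → arm 3.664 m → τ = 2318 N·m clockwise.
Wall normal N acts horizontally at the top; its moment arm is the height L sinθ = 8.86·sin60.5° = 7.711 m, counterclockwise.
For rotational equilibrium, N × 7.711 = 2677, so N = 347 N.
ΣFx = 0: friction at the foot balances the wall's push, so f = N_wall = 347 N.

f ≈ 347 N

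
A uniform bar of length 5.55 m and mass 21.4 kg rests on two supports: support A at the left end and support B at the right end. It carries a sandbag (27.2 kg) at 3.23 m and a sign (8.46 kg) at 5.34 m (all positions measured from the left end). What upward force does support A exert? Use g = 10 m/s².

R_A ≈ 224 N

About support B:
Beam weight: 21.4 × 10 = 214 N down at 2.775 m → arm 2.775 m, τ = 214 × 2.775 = 593.9 N·m counterclockwise.
Sandbag: 27.2 × 10 = 272 N down at 3.23 m → arm 2.32 m, τ = 272 × 2.32 = 631 N·m counterclockwise.
Sign: 8.46 × 10 = 84.6 N down at 5.34 m → arm 0.21 m, τ = 84.6 × 0.21 = 17.77 N·m counterclockwise.
Net load moment about support B = 1243 N·m counterclockwise.
Reaction R at support A is upward at 0 m, arm 5.55 m → moment R × 5.55 clockwise.
For rotational equilibrium, R × 5.55 = 1243, so R = 224 N.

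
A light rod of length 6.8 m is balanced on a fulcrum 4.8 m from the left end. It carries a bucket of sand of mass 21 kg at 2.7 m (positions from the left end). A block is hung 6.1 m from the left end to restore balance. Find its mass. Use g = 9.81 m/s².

Choose the fulcrum (at 4.8 m from the left end) as the axis so the support reaction has zero arm there.
Bucket of sand: 21 × 9.81 = 206 N down at 2.7 m → arm 2.1 m, τ = 206 × 2.1 = 432.6 N·m counterclockwise.
Net moment of known loads = 432.6 N·m counterclockwise.
An unknown mass m at 6.1 m has arm 1.3 m; its moment is m·g·1.3 clockwise.
Στ = 0 ⇒ m × 9.81 × 1.3 = 432.6 ⇒ m = 432.6 / (9.81 × 1.3) = 33.9 kg.

m ≈ 33.9 kg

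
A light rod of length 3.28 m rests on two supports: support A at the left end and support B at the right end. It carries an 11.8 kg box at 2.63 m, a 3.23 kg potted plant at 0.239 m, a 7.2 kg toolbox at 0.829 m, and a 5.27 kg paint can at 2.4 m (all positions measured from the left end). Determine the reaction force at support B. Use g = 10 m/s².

Take moments about support A.
Box: 11.8 × 10 = 118 N down at 2.63 m → arm 2.63 m, τ = 118 × 2.63 = 310.3 N·m clockwise.
Potted plant: 3.23 × 10 = 32.3 N down at 0.239 m → arm 0.239 m, τ = 32.3 × 0.239 = 7.72 N·m clockwise.
Toolbox: 7.2 × 10 = 72 N down at 0.829 m → arm 0.829 m, τ = 72 × 0.829 = 59.69 N·m clockwise.
Paint can: 5.27 × 10 = 52.7 N down at 2.4 m → arm 2.4 m, τ = 52.7 × 2.4 = 126.5 N·m clockwise.
Net load moment about support A = 504.2 N·m clockwise.
Reaction R at support B is upward at 3.28 m, arm 3.28 m → moment R × 3.28 counterclockwise.
Balancing moments: R × 3.28 = 504.2, giving R = 154 N.

R_B ≈ 154 N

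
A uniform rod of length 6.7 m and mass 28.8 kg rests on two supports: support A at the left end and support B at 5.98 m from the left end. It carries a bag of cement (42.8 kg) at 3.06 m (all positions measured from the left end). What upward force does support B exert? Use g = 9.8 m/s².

R_B ≈ 373 N

Choose support A as the axis so its reaction then has zero moment arm.
Beam weight: 28.8 × 9.8 = 282.2 N down at 3.35 m → arm 3.35 m, τ = 282.2 × 3.35 = 945.4 N·m clockwise.
Bag of cement: 42.8 × 9.8 = 419.4 N down at 3.06 m → arm 3.06 m, τ = 419.4 × 3.06 = 1283 N·m clockwise.
Net load moment about support A = 2228 N·m clockwise.
Reaction R at support B is upward at 5.98 m, arm 5.98 m → moment R × 5.98 counterclockwise.
Setting net torque to zero: R × 5.98 = 2228 → R = 373 N.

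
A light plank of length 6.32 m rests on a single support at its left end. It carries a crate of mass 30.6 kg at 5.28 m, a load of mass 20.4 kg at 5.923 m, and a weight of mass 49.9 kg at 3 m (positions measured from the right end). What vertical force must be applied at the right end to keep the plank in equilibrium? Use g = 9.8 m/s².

F ≈ 319 N

Take moments about the left end.
Crate: 30.6 × 9.8 = 299.9 N down at 5.28 m → arm 1.04 m, τ = 299.9 × 1.04 = 311.9 N·m clockwise.
Load: 20.4 × 9.8 = 199.9 N down at 5.923 m → arm 0.397 m, τ = 199.9 × 0.397 = 79.36 N·m clockwise.
Weight: 49.9 × 9.8 = 489 N down at 3 m → arm 3.32 m, τ = 489 × 3.32 = 1623 N·m clockwise.
Net moment of the loads = 2014 N·m clockwise.
The upward force F acts at the right end, arm 6.32 m, giving F × 6.32 counterclockwise.
Setting net torque to zero: F × 6.32 = 2014 → F = 2014 / 6.32 = 319 N.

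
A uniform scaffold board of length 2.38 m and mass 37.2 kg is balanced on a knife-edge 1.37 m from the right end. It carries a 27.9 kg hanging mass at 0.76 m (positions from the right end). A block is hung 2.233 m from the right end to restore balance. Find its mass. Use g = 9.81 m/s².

Take moments about the knife-edge (at 1.37 m from the right end).
Beam weight: 37.2 × 9.81 = 364.9 N down at 1.19 m → arm 0.18 m, τ = 364.9 × 0.18 = 65.68 N·m clockwise.
Hanging mass: 27.9 × 9.81 = 273.7 N down at 0.76 m → arm 0.61 m, τ = 273.7 × 0.61 = 167 N·m clockwise.
Net moment of known loads = 232.7 N·m clockwise.
An unknown mass m at 2.233 m has arm 0.863 m; its moment is m·g·0.863 counterclockwise.
Setting net torque to zero: m × 9.81 × 0.863 = 232.7 → m = 232.7 / (9.81 × 0.863) = 27.5 kg.

m ≈ 27.5 kg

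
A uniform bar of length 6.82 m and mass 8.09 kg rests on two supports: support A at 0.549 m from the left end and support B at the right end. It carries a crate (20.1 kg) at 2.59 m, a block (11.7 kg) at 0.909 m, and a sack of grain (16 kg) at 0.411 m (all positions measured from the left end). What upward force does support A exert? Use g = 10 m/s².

Take moments about support B.
Beam weight: 8.09 × 10 = 80.9 N down at 3.41 m → arm 3.41 m, τ = 80.9 × 3.41 = 275.9 N·m counterclockwise.
Crate: 20.1 × 10 = 201 N down at 2.59 m → arm 4.23 m, τ = 201 × 4.23 = 850.2 N·m counterclockwise.
Block: 11.7 × 10 = 117 N down at 0.909 m → arm 5.911 m, τ = 117 × 5.911 = 691.6 N·m counterclockwise.
Sack of grain: 16 × 10 = 160 N down at 0.411 m → arm 6.409 m, τ = 160 × 6.409 = 1025 N·m counterclockwise.
Net load moment about support B = 2843 N·m counterclockwise.
Reaction R at support A is upward at 0.549 m, arm 6.271 m → moment R × 6.271 clockwise.
Setting net torque to zero: R × 6.271 = 2843 → R = 453 N.

R_A ≈ 453 N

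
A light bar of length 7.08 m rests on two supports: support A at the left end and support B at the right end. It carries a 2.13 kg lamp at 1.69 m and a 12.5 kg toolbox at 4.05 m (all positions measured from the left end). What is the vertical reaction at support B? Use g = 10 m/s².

Take moments about support A.
Lamp: 2.13 × 10 = 21.3 N down at 1.69 m → arm 1.69 m, τ = 21.3 × 1.69 = 36 N·m clockwise.
Toolbox: 12.5 × 10 = 125 N down at 4.05 m → arm 4.05 m, τ = 125 × 4.05 = 506.2 N·m clockwise.
Net load moment about support A = 542.2 N·m clockwise.
Reaction R at support B is upward at 7.08 m, arm 7.08 m → moment R × 7.08 counterclockwise.
Setting net torque to zero: R × 7.08 = 542.2 → R = 76.6 N.

R_B ≈ 76.6 N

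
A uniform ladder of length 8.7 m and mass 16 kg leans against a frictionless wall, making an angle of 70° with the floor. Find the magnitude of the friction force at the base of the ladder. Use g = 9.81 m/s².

f ≈ 28.6 N

Take moments about the foot of the ladder.
Ladder weight 16×9.81 = 157 N acts at 4.35 m along the ladder; its horizontal arm is 4.35·cos70° = 1.488 m → τ = 233.6 N·m clockwise.
Wall normal N acts horizontally at the top; its moment arm is the height L sinθ = 8.7·sin70° = 8.175 m, counterclockwise.
Στ = 0 ⇒ N × 8.175 = 233.6 ⇒ N = 28.6 N.
ΣFx = 0: friction at the foot balances the wall's push, so f = N_wall = 28.6 N.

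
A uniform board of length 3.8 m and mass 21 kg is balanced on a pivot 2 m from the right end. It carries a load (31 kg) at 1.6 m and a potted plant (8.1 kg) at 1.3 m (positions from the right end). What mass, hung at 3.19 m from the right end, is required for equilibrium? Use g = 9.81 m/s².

m ≈ 16.9 kg

Sum moments about the pivot (at 2 m from the right end) (the support reaction has zero arm there).
Beam weight: 21 × 9.81 = 206 N down at 1.9 m → arm 0.1 m, τ = 206 × 0.1 = 20.6 N·m clockwise.
Load: 31 × 9.81 = 304.1 N down at 1.6 m → arm 0.4 m, τ = 304.1 × 0.4 = 121.6 N·m clockwise.
Potted plant: 8.1 × 9.81 = 79.46 N down at 1.3 m → arm 0.7 m, τ = 79.46 × 0.7 = 55.62 N·m clockwise.
Net moment of known loads = 197.8 N·m clockwise.
An unknown mass m at 3.19 m has arm 1.19 m; its moment is m·g·1.19 counterclockwise.
Balancing moments: m × 9.81 × 1.19 = 197.8, giving m = 197.8 / (9.81 × 1.19) = 16.9 kg.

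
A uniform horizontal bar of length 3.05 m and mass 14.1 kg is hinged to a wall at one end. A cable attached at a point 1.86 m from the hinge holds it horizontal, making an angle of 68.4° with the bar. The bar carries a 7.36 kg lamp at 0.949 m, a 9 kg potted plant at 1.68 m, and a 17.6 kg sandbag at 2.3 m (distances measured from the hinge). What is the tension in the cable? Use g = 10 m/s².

Sum moments about the hinge (the unknown hinge reaction has zero arm there).
Beam weight: 14.1 × 10 = 141 N down at 1.525 m → arm 1.525 m, τ = 141 × 1.525 = 215 N·m clockwise.
Lamp: 7.36 × 10 = 73.6 N down at 0.949 m → arm 0.949 m, τ = 73.6 × 0.949 = 69.85 N·m clockwise.
Potted plant: 9 × 10 = 90 N down at 1.68 m → arm 1.68 m, τ = 90 × 1.68 = 151.2 N·m clockwise.
Sandbag: 17.6 × 10 = 176 N down at 2.3 m → arm 2.3 m, τ = 176 × 2.3 = 404.8 N·m clockwise.
Total clockwise load moment = 840.9 N·m.
The cable tension T acts at 1.86 m; only its component perpendicular to the bar, T sinθ, produces torque. sin 68.4° = 0.9298.
Στ = 0 ⇒ T × 1.86 × 0.9298 = 840.9 ⇒ T = 840.9 / 1.729 = 486 N.

T ≈ 486 N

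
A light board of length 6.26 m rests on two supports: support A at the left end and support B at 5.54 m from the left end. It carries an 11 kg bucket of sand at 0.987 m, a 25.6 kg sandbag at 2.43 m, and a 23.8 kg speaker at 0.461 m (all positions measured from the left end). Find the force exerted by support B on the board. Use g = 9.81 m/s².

Taking torques about support A:
Bucket of sand: 11 × 9.81 = 107.9 N down at 0.987 m → arm 0.987 m, τ = 107.9 × 0.987 = 106.5 N·m clockwise.
Sandbag: 25.6 × 9.81 = 251.1 N down at 2.43 m → arm 2.43 m, τ = 251.1 × 2.43 = 610.2 N·m clockwise.
Speaker: 23.8 × 9.81 = 233.5 N down at 0.461 m → arm 0.461 m, τ = 233.5 × 0.461 = 107.6 N·m clockwise.
Net load moment about support A = 824.3 N·m clockwise.
Reaction R at support B is upward at 5.54 m, arm 5.54 m → moment R × 5.54 counterclockwise.
Στ = 0 ⇒ R × 5.54 = 824.3 ⇒ R = 149 N.

R_B ≈ 149 N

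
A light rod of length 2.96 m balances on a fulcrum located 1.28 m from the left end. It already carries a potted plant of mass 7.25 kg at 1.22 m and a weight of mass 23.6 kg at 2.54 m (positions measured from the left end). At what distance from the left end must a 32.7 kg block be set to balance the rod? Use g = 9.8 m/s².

Taking torques about the fulcrum (at 1.28 m from the left end):
Potted plant: 7.25 × 9.8 = 71.05 N down at 1.22 m → arm 0.06 m, τ = 71.05 × 0.06 = 4.263 N·m counterclockwise.
Weight: 23.6 × 9.8 = 231.3 N down at 2.54 m → arm 1.26 m, τ = 231.3 × 1.26 = 291.4 N·m clockwise.
Net moment of existing loads = 287.1 N·m clockwise.
The block weighs 32.7 × 9.8 = 320.5 N and must supply an equal counterclockwise moment, so its lever arm about the fulcrum is 287.1 / 320.5 = 0.896 m.
That puts it at 1.28 − 0.896 = 0.384 m from the left end.

x ≈ 0.384 m from the left end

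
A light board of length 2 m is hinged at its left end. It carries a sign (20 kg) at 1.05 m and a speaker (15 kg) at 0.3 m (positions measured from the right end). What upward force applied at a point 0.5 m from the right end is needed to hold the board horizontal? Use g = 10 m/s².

About the left end:
Sign: 20 × 10 = 200 N down at 1.05 m → arm 0.95 m, τ = 200 × 0.95 = 190 N·m clockwise.
Speaker: 15 × 10 = 150 N down at 0.3 m → arm 1.7 m, τ = 150 × 1.7 = 255 N·m clockwise.
Net moment of the loads = 445 N·m clockwise.
The upward force F acts at a point 0.5 m from the right end, arm 1.5 m, giving F × 1.5 counterclockwise.
Στ = 0 ⇒ F × 1.5 = 445 ⇒ F = 445 / 1.5 = 297 N.

F ≈ 297 N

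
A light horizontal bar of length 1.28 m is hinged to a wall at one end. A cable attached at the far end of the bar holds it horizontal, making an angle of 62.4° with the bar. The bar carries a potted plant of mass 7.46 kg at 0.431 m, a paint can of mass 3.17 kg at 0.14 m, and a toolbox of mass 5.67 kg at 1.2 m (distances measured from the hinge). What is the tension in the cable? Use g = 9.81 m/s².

About the hinge:
Potted plant: 7.46 × 9.81 = 73.18 N down at 0.431 m → arm 0.431 m, τ = 73.18 × 0.431 = 31.54 N·m clockwise.
Paint can: 3.17 × 9.81 = 31.1 N down at 0.14 m → arm 0.14 m, τ = 31.1 × 0.14 = 4.354 N·m clockwise.
Toolbox: 5.67 × 9.81 = 55.62 N down at 1.2 m → arm 1.2 m, τ = 55.62 × 1.2 = 66.74 N·m clockwise.
Total clockwise load moment = 102.6 N·m.
The cable tension T acts at 1.28 m; only its component perpendicular to the bar, T sinθ, produces torque. sin 62.4° = 0.8862.
Balancing moments: T × 1.28 × 0.8862 = 102.6, giving T = 102.6 / 1.134 = 90.5 N.

T ≈ 90.5 N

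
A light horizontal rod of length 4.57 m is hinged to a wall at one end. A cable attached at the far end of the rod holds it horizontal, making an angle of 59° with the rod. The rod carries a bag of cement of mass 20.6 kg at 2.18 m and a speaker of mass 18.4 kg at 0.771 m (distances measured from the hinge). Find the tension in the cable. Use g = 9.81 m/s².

About the hinge:
Bag of cement: 20.6 × 9.81 = 202.1 N down at 2.18 m → arm 2.18 m, τ = 202.1 × 2.18 = 440.6 N·m clockwise.
Speaker: 18.4 × 9.81 = 180.5 N down at 0.771 m → arm 0.771 m, τ = 180.5 × 0.771 = 139.2 N·m clockwise.
Total clockwise load moment = 579.8 N·m.
The cable tension T acts at 4.57 m; only its component perpendicular to the rod, T sinθ, produces torque. sin 59° = 0.8572.
Στ = 0 ⇒ T × 4.57 × 0.8572 = 579.8 ⇒ T = 579.8 / 3.917 = 148 N.

T ≈ 148 N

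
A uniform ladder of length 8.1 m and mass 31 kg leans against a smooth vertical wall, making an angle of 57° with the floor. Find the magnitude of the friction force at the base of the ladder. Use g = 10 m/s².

Taking torques about the foot of the ladder:
Ladder weight 31×10 = 310 N acts at 4.05 m along the ladder; its horizontal arm is 4.05·cos57° = 2.206 m → τ = 683.9 N·m clockwise.
Wall normal N acts horizontally at the top; its moment arm is the height L sinθ = 8.1·sin57° = 6.793 m, counterclockwise.
Στ = 0 ⇒ N × 6.793 = 683.9 ⇒ N = 101 N.
ΣFx = 0: friction at the foot balances the wall's push, so f = N_wall = 101 N.

f ≈ 101 N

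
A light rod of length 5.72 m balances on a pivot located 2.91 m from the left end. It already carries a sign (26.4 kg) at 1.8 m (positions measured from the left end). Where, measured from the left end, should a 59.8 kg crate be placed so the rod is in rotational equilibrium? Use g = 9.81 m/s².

Sum moments about the pivot (at 2.91 m from the left end) (the support reaction has zero arm there).
Sign: 26.4 × 9.81 = 259 N down at 1.8 m → arm 1.11 m, τ = 259 × 1.11 = 287.5 N·m counterclockwise.
Net moment of existing loads = 287.5 N·m counterclockwise.
The crate weighs 59.8 × 9.81 = 586.6 N and must supply an equal clockwise moment, so its lever arm about the pivot is 287.5 / 586.6 = 0.49 m.
That puts it at 2.91 + 0.49 = 3.4 m from the left end.

x ≈ 3.4 m from the left end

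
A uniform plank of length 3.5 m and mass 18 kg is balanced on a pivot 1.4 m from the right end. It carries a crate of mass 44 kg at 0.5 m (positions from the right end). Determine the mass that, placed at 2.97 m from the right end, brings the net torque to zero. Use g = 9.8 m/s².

Take moments about the pivot (at 1.4 m from the right end).
Beam weight: 18 × 9.8 = 176.4 N down at 1.75 m → arm 0.35 m, τ = 176.4 × 0.35 = 61.74 N·m counterclockwise.
Crate: 44 × 9.8 = 431.2 N down at 0.5 m → arm 0.9 m, τ = 431.2 × 0.9 = 388.1 N·m clockwise.
Net moment of known loads = 326.4 N·m clockwise.
An unknown mass m at 2.97 m has arm 1.57 m; its moment is m·g·1.57 counterclockwise.
Στ = 0 ⇒ m × 9.8 × 1.57 = 326.4 ⇒ m = 326.4 / (9.8 × 1.57) = 21.2 kg.

m ≈ 21.2 kg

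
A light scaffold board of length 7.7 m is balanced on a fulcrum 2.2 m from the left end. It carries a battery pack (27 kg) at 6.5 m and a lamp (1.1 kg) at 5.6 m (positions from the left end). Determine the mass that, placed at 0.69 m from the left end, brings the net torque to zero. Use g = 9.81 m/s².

About the fulcrum (at 2.2 m from the left end):
Battery pack: 27 × 9.81 = 264.9 N down at 6.5 m → arm 4.3 m, τ = 264.9 × 4.3 = 1139 N·m clockwise.
Lamp: 1.1 × 9.81 = 10.79 N down at 5.6 m → arm 3.4 m, τ = 10.79 × 3.4 = 36.69 N·m clockwise.
Net moment of known loads = 1176 N·m clockwise.
An unknown mass m at 0.69 m has arm 1.51 m; its moment is m·g·1.51 counterclockwise.
Balancing moments: m × 9.81 × 1.51 = 1176, giving m = 1176 / (9.81 × 1.51) = 79.4 kg.

m ≈ 79.4 kg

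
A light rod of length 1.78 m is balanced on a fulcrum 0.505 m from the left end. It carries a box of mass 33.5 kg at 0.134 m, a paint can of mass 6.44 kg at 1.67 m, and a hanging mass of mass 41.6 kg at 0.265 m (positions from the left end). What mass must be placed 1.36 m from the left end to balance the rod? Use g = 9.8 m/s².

Sum moments about the fulcrum (at 0.505 m from the left end) (the support reaction has zero arm there).
Box: 33.5 × 9.8 = 328.3 N down at 0.134 m → arm 0.371 m, τ = 328.3 × 0.371 = 121.8 N·m counterclockwise.
Paint can: 6.44 × 9.8 = 63.11 N down at 1.67 m → arm 1.165 m, τ = 63.11 × 1.165 = 73.52 N·m clockwise.
Hanging mass: 41.6 × 9.8 = 407.7 N down at 0.265 m → arm 0.24 m, τ = 407.7 × 0.24 = 97.85 N·m counterclockwise.
Net moment of known loads = 146.1 N·m counterclockwise.
An unknown mass m at 1.36 m has arm 0.855 m; its moment is m·g·0.855 clockwise.
Στ = 0 ⇒ m × 9.8 × 0.855 = 146.1 ⇒ m = 146.1 / (9.8 × 0.855) = 17.4 kg.

m ≈ 17.4 kg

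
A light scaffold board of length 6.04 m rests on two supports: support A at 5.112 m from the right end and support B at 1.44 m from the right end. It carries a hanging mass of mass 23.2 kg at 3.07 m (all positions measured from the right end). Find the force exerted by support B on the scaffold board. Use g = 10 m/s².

R_B ≈ 129 N

Sum moments about support A (its reaction then has zero moment arm).
Hanging mass: 23.2 × 10 = 232 N down at 3.07 m → arm 2.042 m, τ = 232 × 2.042 = 473.7 N·m clockwise.
Net load moment about support A = 473.7 N·m clockwise.
Reaction R at support B is upward at 1.44 m, arm 3.672 m → moment R × 3.672 counterclockwise.
Στ = 0 ⇒ R × 3.672 = 473.7 ⇒ R = 129 N.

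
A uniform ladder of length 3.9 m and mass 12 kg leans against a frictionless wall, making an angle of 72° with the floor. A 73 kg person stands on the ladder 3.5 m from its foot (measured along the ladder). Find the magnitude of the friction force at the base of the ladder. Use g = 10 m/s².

f ≈ 232 N

Sum moments about the foot of the ladder (the floor normal and friction both act there and drop out).
Ladder weight 12×10 = 120 N acts at 1.95 m along the ladder; its horizontal arm is 1.95·cos72° = 0.6026 m → τ = 72.31 N·m clockwise.
Person: 73×10 = 730 N at 3.5 m → arm 1.082 m → τ = 789.9 N·m clockwise.
Wall normal N acts horizontally at the top; its moment arm is the height L sinθ = 3.9·sin72° = 3.709 m, counterclockwise.
Στ = 0 ⇒ N × 3.709 = 862.2 ⇒ N = 232 N.
ΣFx = 0: friction at the foot balances the wall's push, so f = N_wall = 232 N.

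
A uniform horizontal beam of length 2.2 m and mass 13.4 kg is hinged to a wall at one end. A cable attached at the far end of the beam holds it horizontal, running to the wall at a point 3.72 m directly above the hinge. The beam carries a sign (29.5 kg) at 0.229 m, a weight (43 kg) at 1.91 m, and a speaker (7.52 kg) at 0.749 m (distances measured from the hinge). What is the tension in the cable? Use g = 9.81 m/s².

Taking torques about the hinge:
Beam weight: 13.4 × 9.81 = 131.5 N down at 1.1 m → arm 1.1 m, τ = 131.5 × 1.1 = 144.7 N·m clockwise.
Sign: 29.5 × 9.81 = 289.4 N down at 0.229 m → arm 0.229 m, τ = 289.4 × 0.229 = 66.27 N·m clockwise.
Weight: 43 × 9.81 = 421.8 N down at 1.91 m → arm 1.91 m, τ = 421.8 × 1.91 = 805.6 N·m clockwise.
Speaker: 7.52 × 9.81 = 73.77 N down at 0.749 m → arm 0.749 m, τ = 73.77 × 0.749 = 55.25 N·m clockwise.
Total clockwise load moment = 1072 N·m.
The cable tension T acts at 2.2 m; only its component perpendicular to the beam, T sinθ, produces torque. sinθ = h/√(h²+d²) = 3.72/√(3.72²+2.2²) = 0.8607.
Setting net torque to zero: T × 2.2 × 0.8607 = 1072 → T = 1072 / 1.894 = 566 N.

T ≈ 566 N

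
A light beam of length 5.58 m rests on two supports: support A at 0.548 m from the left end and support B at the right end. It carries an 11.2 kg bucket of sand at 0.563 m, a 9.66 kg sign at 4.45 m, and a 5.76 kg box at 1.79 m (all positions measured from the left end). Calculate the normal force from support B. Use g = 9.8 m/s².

Choose support A as the axis so its reaction then has zero moment arm.
Bucket of sand: 11.2 × 9.8 = 109.8 N down at 0.563 m → arm 0.015 m, τ = 109.8 × 0.015 = 1.647 N·m clockwise.
Sign: 9.66 × 9.8 = 94.67 N down at 4.45 m → arm 3.902 m, τ = 94.67 × 3.902 = 369.4 N·m clockwise.
Box: 5.76 × 9.8 = 56.45 N down at 1.79 m → arm 1.242 m, τ = 56.45 × 1.242 = 70.11 N·m clockwise.
Net load moment about support A = 441.2 N·m clockwise.
Reaction R at support B is upward at 5.58 m, arm 5.032 m → moment R × 5.032 counterclockwise.
Balancing moments: R × 5.032 = 441.2, giving R = 87.7 N.

R_B ≈ 87.7 N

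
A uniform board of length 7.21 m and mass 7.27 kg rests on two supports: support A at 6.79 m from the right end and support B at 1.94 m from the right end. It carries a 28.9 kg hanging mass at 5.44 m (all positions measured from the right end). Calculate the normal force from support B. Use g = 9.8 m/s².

Taking torques about support A:
Beam weight: 7.27 × 9.8 = 71.25 N down at 3.605 m → arm 3.185 m, τ = 71.25 × 3.185 = 226.9 N·m clockwise.
Hanging mass: 28.9 × 9.8 = 283.2 N down at 5.44 m → arm 1.35 m, τ = 283.2 × 1.35 = 382.3 N·m clockwise.
Net load moment about support A = 609.2 N·m clockwise.
Reaction R at support B is upward at 1.94 m, arm 4.85 m → moment R × 4.85 counterclockwise.
Στ = 0 ⇒ R × 4.85 = 609.2 ⇒ R = 126 N.

R_B ≈ 126 N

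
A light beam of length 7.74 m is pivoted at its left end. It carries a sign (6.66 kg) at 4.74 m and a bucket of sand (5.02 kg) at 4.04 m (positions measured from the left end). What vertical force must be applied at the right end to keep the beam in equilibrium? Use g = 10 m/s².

F ≈ 67 N

Taking torques about the left end:
Sign: 6.66 × 10 = 66.6 N down at 4.74 m → arm 4.74 m, τ = 66.6 × 4.74 = 315.7 N·m clockwise.
Bucket of sand: 5.02 × 10 = 50.2 N down at 4.04 m → arm 4.04 m, τ = 50.2 × 4.04 = 202.8 N·m clockwise.
Net moment of the loads = 518.5 N·m clockwise.
The upward force F acts at the right end, arm 7.74 m, giving F × 7.74 counterclockwise.
For rotational equilibrium, F × 7.74 = 518.5, so F = 518.5 / 7.74 = 67 N.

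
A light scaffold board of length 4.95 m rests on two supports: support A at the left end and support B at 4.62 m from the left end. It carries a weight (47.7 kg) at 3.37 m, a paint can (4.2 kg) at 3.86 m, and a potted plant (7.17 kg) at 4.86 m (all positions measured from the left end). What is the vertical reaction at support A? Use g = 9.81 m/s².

R_A ≈ 130 N

Choose support B as the axis so its reaction then has zero moment arm.
Weight: 47.7 × 9.81 = 467.9 N down at 3.37 m → arm 1.25 m, τ = 467.9 × 1.25 = 584.9 N·m counterclockwise.
Paint can: 4.2 × 9.81 = 41.2 N down at 3.86 m → arm 0.76 m, τ = 41.2 × 0.76 = 31.31 N·m counterclockwise.
Potted plant: 7.17 × 9.81 = 70.34 N down at 4.86 m → arm 0.24 m, τ = 70.34 × 0.24 = 16.88 N·m clockwise.
Net load moment about support B = 599.3 N·m counterclockwise.
Reaction R at support A is upward at 0 m, arm 4.62 m → moment R × 4.62 clockwise.
Balancing moments: R × 4.62 = 599.3, giving R = 130 N.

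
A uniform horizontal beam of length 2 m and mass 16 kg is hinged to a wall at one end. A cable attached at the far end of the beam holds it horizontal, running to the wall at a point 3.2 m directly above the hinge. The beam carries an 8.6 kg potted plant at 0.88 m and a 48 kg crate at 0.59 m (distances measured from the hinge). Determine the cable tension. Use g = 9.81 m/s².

T ≈ 300 N

Take moments about the hinge.
Beam weight: 16 × 9.81 = 157 N down at 1 m → arm 1 m, τ = 157 × 1 = 157 N·m clockwise.
Potted plant: 8.6 × 9.81 = 84.37 N down at 0.88 m → arm 0.88 m, τ = 84.37 × 0.88 = 74.25 N·m clockwise.
Crate: 48 × 9.81 = 470.9 N down at 0.59 m → arm 0.59 m, τ = 470.9 × 0.59 = 277.8 N·m clockwise.
Total clockwise load moment = 509.1 N·m.
The cable tension T acts at 2 m; only its component perpendicular to the beam, T sinθ, produces torque. sinθ = h/√(h²+d²) = 3.2/√(3.2²+2²) = 0.848.
Στ = 0 ⇒ T × 2 × 0.848 = 509.1 ⇒ T = 509.1 / 1.696 = 300 N.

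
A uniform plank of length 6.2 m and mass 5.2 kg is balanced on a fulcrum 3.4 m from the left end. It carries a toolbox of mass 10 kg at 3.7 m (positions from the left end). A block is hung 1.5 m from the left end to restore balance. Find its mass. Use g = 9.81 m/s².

About the fulcrum (at 3.4 m from the left end):
Beam weight: 5.2 × 9.81 = 51.01 N down at 3.1 m → arm 0.3 m, τ = 51.01 × 0.3 = 15.3 N·m counterclockwise.
Toolbox: 10 × 9.81 = 98.1 N down at 3.7 m → arm 0.3 m, τ = 98.1 × 0.3 = 29.43 N·m clockwise.
Net moment of known loads = 14.13 N·m clockwise.
An unknown mass m at 1.5 m has arm 1.9 m; its moment is m·g·1.9 counterclockwise.
For rotational equilibrium, m × 9.81 × 1.9 = 14.13, so m = 14.13 / (9.81 × 1.9) = 0.758 kg.

m ≈ 0.758 kg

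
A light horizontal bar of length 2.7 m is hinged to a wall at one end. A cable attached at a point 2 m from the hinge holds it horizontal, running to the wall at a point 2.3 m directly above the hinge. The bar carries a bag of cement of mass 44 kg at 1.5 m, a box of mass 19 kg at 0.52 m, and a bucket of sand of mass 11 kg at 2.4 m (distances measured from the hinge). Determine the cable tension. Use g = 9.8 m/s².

T ≈ 664 N

Take moments about the hinge.
Bag of cement: 44 × 9.8 = 431.2 N down at 1.5 m → arm 1.5 m, τ = 431.2 × 1.5 = 646.8 N·m clockwise.
Box: 19 × 9.8 = 186.2 N down at 0.52 m → arm 0.52 m, τ = 186.2 × 0.52 = 96.82 N·m clockwise.
Bucket of sand: 11 × 9.8 = 107.8 N down at 2.4 m → arm 2.4 m, τ = 107.8 × 2.4 = 258.7 N·m clockwise.
Total clockwise load moment = 1002 N·m.
The cable tension T acts at 2 m; only its component perpendicular to the bar, T sinθ, produces torque. sinθ = h/√(h²+d²) = 2.3/√(2.3²+2²) = 0.7546.
Στ = 0 ⇒ T × 2 × 0.7546 = 1002 ⇒ T = 1002 / 1.509 = 664 N.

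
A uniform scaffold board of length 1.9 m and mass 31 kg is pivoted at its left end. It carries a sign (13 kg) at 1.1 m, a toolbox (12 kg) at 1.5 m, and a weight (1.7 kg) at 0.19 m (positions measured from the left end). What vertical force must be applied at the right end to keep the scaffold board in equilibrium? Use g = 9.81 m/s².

F ≈ 320 N

Taking torques about the left end:
Beam weight: 31 × 9.81 = 304.1 N down at 0.95 m → arm 0.95 m, τ = 304.1 × 0.95 = 288.9 N·m clockwise.
Sign: 13 × 9.81 = 127.5 N down at 1.1 m → arm 1.1 m, τ = 127.5 × 1.1 = 140.2 N·m clockwise.
Toolbox: 12 × 9.81 = 117.7 N down at 1.5 m → arm 1.5 m, τ = 117.7 × 1.5 = 176.6 N·m clockwise.
Weight: 1.7 × 9.81 = 16.68 N down at 0.19 m → arm 0.19 m, τ = 16.68 × 0.19 = 3.169 N·m clockwise.
Net moment of the loads = 608.9 N·m clockwise.
The upward force F acts at the right end, arm 1.9 m, giving F × 1.9 counterclockwise.
Στ = 0 ⇒ F × 1.9 = 608.9 ⇒ F = 608.9 / 1.9 = 320 N.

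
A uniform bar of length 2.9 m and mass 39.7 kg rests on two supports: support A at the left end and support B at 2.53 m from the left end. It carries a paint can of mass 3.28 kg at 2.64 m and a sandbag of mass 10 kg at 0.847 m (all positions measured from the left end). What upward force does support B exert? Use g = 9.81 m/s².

R_B ≈ 290 N

Take moments about support A.
Beam weight: 39.7 × 9.81 = 389.5 N down at 1.45 m → arm 1.45 m, τ = 389.5 × 1.45 = 564.8 N·m clockwise.
Paint can: 3.28 × 9.81 = 32.18 N down at 2.64 m → arm 2.64 m, τ = 32.18 × 2.64 = 84.96 N·m clockwise.
Sandbag: 10 × 9.81 = 98.1 N down at 0.847 m → arm 0.847 m, τ = 98.1 × 0.847 = 83.09 N·m clockwise.
Net load moment about support A = 732.9 N·m clockwise.
Reaction R at support B is upward at 2.53 m, arm 2.53 m → moment R × 2.53 counterclockwise.
For rotational equilibrium, R × 2.53 = 732.9, so R = 290 N.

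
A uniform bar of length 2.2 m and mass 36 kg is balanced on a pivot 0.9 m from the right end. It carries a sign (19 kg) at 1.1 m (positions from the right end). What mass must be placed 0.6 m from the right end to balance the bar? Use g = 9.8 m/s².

m ≈ 36.7 kg

Taking torques about the pivot (at 0.9 m from the right end):
Beam weight: 36 × 9.8 = 352.8 N down at 1.1 m → arm 0.2 m, τ = 352.8 × 0.2 = 70.56 N·m counterclockwise.
Sign: 19 × 9.8 = 186.2 N down at 1.1 m → arm 0.2 m, τ = 186.2 × 0.2 = 37.24 N·m counterclockwise.
Net moment of known loads = 107.8 N·m counterclockwise.
An unknown mass m at 0.6 m has arm 0.3 m; its moment is m·g·0.3 clockwise.
Setting net torque to zero: m × 9.8 × 0.3 = 107.8 → m = 107.8 / (9.8 × 0.3) = 36.7 kg.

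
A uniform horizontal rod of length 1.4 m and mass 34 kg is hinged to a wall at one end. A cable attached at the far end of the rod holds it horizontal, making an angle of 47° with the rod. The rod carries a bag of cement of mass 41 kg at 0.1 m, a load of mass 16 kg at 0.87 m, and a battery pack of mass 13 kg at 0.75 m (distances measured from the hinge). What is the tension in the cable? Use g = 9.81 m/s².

Take moments about the hinge.
Beam weight: 34 × 9.81 = 333.5 N down at 0.7 m → arm 0.7 m, τ = 333.5 × 0.7 = 233.4 N·m clockwise.
Bag of cement: 41 × 9.81 = 402.2 N down at 0.1 m → arm 0.1 m, τ = 402.2 × 0.1 = 40.22 N·m clockwise.
Load: 16 × 9.81 = 157 N down at 0.87 m → arm 0.87 m, τ = 157 × 0.87 = 136.6 N·m clockwise.
Battery pack: 13 × 9.81 = 127.5 N down at 0.75 m → arm 0.75 m, τ = 127.5 × 0.75 = 95.62 N·m clockwise.
Total clockwise load moment = 505.8 N·m.
The cable tension T acts at 1.4 m; only its component perpendicular to the rod, T sinθ, produces torque. sin 47° = 0.7314.
For rotational equilibrium, T × 1.4 × 0.7314 = 505.8, so T = 505.8 / 1.024 = 494 N.

T ≈ 494 N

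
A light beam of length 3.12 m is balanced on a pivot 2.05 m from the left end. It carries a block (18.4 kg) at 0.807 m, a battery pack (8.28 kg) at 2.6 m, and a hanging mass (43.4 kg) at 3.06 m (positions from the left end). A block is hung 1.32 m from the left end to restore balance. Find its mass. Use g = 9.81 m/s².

Taking torques about the pivot (at 2.05 m from the left end):
Block: 18.4 × 9.81 = 180.5 N down at 0.807 m → arm 1.243 m, τ = 180.5 × 1.243 = 224.4 N·m counterclockwise.
Battery pack: 8.28 × 9.81 = 81.23 N down at 2.6 m → arm 0.55 m, τ = 81.23 × 0.55 = 44.68 N·m clockwise.
Hanging mass: 43.4 × 9.81 = 425.8 N down at 3.06 m → arm 1.01 m, τ = 425.8 × 1.01 = 430.1 N·m clockwise.
Net moment of known loads = 250.4 N·m clockwise.
An unknown mass m at 1.32 m has arm 0.73 m; its moment is m·g·0.73 counterclockwise.
Setting net torque to zero: m × 9.81 × 0.73 = 250.4 → m = 250.4 / (9.81 × 0.73) = 35 kg.

m ≈ 35 kg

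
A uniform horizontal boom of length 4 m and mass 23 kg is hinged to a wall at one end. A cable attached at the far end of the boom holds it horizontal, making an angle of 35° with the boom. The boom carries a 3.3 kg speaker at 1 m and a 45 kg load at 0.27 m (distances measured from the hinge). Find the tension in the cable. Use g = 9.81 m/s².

Choose the hinge as the axis so the unknown hinge reaction has zero arm there.
Beam weight: 23 × 9.81 = 225.6 N down at 2 m → arm 2 m, τ = 225.6 × 2 = 451.2 N·m clockwise.
Speaker: 3.3 × 9.81 = 32.37 N down at 1 m → arm 1 m, τ = 32.37 × 1 = 32.37 N·m clockwise.
Load: 45 × 9.81 = 441.5 N down at 0.27 m → arm 0.27 m, τ = 441.5 × 0.27 = 119.2 N·m clockwise.
Total clockwise load moment = 602.8 N·m.
The cable tension T acts at 4 m; only its component perpendicular to the boom, T sinθ, produces torque. sin 35° = 0.5736.
Balancing moments: T × 4 × 0.5736 = 602.8, giving T = 602.8 / 2.294 = 263 N.

T ≈ 263 N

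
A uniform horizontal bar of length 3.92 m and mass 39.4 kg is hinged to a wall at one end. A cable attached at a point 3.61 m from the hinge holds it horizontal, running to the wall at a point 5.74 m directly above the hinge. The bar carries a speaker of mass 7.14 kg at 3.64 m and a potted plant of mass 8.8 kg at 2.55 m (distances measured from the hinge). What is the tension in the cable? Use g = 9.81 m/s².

T ≈ 403 N

Sum moments about the hinge (the unknown hinge reaction has zero arm there).
Beam weight: 39.4 × 9.81 = 386.5 N down at 1.96 m → arm 1.96 m, τ = 386.5 × 1.96 = 757.5 N·m clockwise.
Speaker: 7.14 × 9.81 = 70.04 N down at 3.64 m → arm 3.64 m, τ = 70.04 × 3.64 = 254.9 N·m clockwise.
Potted plant: 8.8 × 9.81 = 86.33 N down at 2.55 m → arm 2.55 m, τ = 86.33 × 2.55 = 220.1 N·m clockwise.
Total clockwise load moment = 1232 N·m.
The cable tension T acts at 3.61 m; only its component perpendicular to the bar, T sinθ, produces torque. sinθ = h/√(h²+d²) = 5.74/√(5.74²+3.61²) = 0.8465.
For rotational equilibrium, T × 3.61 × 0.8465 = 1232, so T = 1232 / 3.056 = 403 N.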